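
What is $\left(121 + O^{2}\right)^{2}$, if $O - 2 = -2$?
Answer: $14641$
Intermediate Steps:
$O = 0$ ($O = 2 - 2 = 0$)
$\left(121 + O^{2}\right)^{2} = \left(121 + 0^{2}\right)^{2} = \left(121 + 0\right)^{2} = 121^{2} = 14641$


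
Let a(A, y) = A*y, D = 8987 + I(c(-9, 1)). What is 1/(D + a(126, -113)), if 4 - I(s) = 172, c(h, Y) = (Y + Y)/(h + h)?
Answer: -1/5419 ≈ -0.00018454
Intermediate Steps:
c(h, Y) = Y/h (c(h, Y) = (2*Y)/((2*h)) = (2*Y)*(1/(2*h)) = Y/h)
I(s) = -168 (I(s) = 4 - 1*172 = 4 - 172 = -168)
D = 8819 (D = 8987 - 168 = 8819)
1/(D + a(126, -113)) = 1/(8819 + 126*(-113)) = 1/(8819 - 14238) = 1/(-5419) = -1/5419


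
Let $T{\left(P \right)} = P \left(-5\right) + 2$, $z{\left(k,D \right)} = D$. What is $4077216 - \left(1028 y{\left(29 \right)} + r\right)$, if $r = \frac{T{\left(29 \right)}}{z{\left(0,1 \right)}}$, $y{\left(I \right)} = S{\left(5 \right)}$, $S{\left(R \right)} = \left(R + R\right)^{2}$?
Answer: $3974559$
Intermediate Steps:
$S{\left(R \right)} = 4 R^{2}$ ($S{\left(R \right)} = \left(2 R\right)^{2} = 4 R^{2}$)
$y{\left(I \right)} = 100$ ($y{\left(I \right)} = 4 \cdot 5^{2} = 4 \cdot 25 = 100$)
$T{\left(P \right)} = 2 - 5 P$ ($T{\left(P \right)} = - 5 P + 2 = 2 - 5 P$)
$r = -143$ ($r = \frac{2 - 145}{1} = \left(2 - 145\right) 1 = \left(-143\right) 1 = -143$)
$4077216 - \left(1028 y{\left(29 \right)} + r\right) = 4077216 - \left(1028 \cdot 100 - 143\right) = 4077216 - \left(102800 - 143\right) = 4077216 - 102657 = 3974559$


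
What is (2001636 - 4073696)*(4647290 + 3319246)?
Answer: -16507140584160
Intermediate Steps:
(2001636 - 4073696)*(4647290 + 3319246) = -2072060*7966536 = -16507140584160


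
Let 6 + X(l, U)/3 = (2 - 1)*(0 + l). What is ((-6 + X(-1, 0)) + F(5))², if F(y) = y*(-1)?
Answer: 1024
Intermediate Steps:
X(l, U) = -18 + 3*l (X(l, U) = -18 + 3*((2 - 1)*(0 + l)) = -18 + 3*(1*l) = -18 + 3*l)
F(y) = -y
((-6 + X(-1, 0)) + F(5))² = ((-6 + (-18 + 3*(-1))) - 1*5)² = ((-6 + (-18 - 3)) - 5)² = ((-6 - 21) - 5)² = (-27 - 5)² = (-32)² = 1024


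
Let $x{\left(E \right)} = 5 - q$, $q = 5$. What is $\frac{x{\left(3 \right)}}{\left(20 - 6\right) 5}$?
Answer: $0$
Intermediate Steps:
$x{\left(E \right)} = 0$ ($x{\left(E \right)} = 5 - 5 = 0$)
$\frac{x{\left(3 \right)}}{\left(20 - 6\right) 5} = \frac{0}{\left(20 - 6\right) 5} = \frac{0}{14 \cdot 5} = \frac{0}{70} = 0 \cdot \frac{1}{70} = 0$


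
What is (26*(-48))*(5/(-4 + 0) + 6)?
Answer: -5928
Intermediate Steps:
(26*(-48))*(5/(-4 + 0) + 6) = -1248*(5/(-4) + 6) = -1248*(-¼*5 + 6) = -1248*(-5/4 + 6) = -1248*19/4 = -5928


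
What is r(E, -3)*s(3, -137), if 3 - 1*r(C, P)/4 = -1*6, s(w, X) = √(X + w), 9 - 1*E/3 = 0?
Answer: 36*I*√134 ≈ 416.73*I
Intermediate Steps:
E = 27 (E = 27 - 3*0 = 27 + 0 = 27)
r(C, P) = 36 (r(C, P) = 12 - (-4)*6 = 12 - 4*(-6) = 12 + 24 = 36)
r(E, -3)*s(3, -137) = 36*√(-137 + 3) = 36*√(-134) = 36*(I*√134) = 36*I*√134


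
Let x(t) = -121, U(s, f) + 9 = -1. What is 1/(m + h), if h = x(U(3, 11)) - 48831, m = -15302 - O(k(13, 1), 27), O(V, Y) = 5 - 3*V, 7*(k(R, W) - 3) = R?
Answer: -7/449711 ≈ -1.5566e-5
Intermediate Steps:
k(R, W) = 3 + R/7
U(s, f) = -10 (U(s, f) = -9 - 1 = -10)
m = -107047/7 (m = -15302 - (5 - 3*(3 + (⅐)*13)) = -15302 - (5 - 3*(3 + 13/7)) = -15302 - (5 - 3*34/7) = -15302 - (5 - 102/7) = -15302 - 1*(-67/7) = -15302 + 67/7 = -107047/7 ≈ -15292.)
h = -48952 (h = -121 - 48831 = -48952)
1/(m + h) = 1/(-107047/7 - 48952) = 1/(-449711/7) = -7/449711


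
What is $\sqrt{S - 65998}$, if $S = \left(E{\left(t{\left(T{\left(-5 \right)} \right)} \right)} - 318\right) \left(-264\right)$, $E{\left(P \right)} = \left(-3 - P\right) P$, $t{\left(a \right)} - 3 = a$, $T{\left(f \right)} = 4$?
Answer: $\sqrt{36434} \approx 190.88$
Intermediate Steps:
$t{\left(a \right)} = 3 + a$
$E{\left(P \right)} = P \left(-3 - P\right)$
$S = 102432$ ($S = \left(- \left(3 + 4\right) \left(3 + \left(3 + 4\right)\right) - 318\right) \left(-264\right) = \left(\left(-1\right) 7 \left(3 + 7\right) - 318\right) \left(-264\right) = \left(\left(-1\right) 7 \cdot 10 - 318\right) \left(-264\right) = \left(-70 - 318\right) \left(-264\right) = \left(-388\right) \left(-264\right) = 102432$)
$\sqrt{S - 65998} = \sqrt{102432 - 65998} = \sqrt{36434}$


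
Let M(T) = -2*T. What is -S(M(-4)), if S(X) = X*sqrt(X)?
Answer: -16*sqrt(2) ≈ -22.627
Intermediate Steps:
S(X) = X**(3/2)
-S(M(-4)) = -(-2*(-4))**(3/2) = -8**(3/2) = -16*sqrt(2)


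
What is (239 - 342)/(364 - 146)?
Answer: -103/218 ≈ -0.47248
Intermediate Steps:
(239 - 342)/(364 - 146) = -103/218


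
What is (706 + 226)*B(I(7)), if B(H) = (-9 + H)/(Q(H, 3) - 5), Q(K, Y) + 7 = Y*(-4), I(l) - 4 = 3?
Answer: 233/3 ≈ 77.667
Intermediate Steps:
I(l) = 7 (I(l) = 4 + 3 = 7)
Q(K, Y) = -7 - 4*Y (Q(K, Y) = -7 + Y*(-4) = -7 - 4*Y)
B(H) = 3/8 - H/24 (B(H) = (-9 + H)/((-7 - 4*3) - 5) = (-9 + H)/((-7 - 12) - 5) = (-9 + H)/(-19 - 5) = (-9 + H)/(-24) = (-9 + H)*(-1/24) = 3/8 - H/24)
(706 + 226)*B(I(7)) = (706 + 226)*(3/8 - 1/24*7) = 932*(3/8 - 7/24) = 932*(1/12) = 233/3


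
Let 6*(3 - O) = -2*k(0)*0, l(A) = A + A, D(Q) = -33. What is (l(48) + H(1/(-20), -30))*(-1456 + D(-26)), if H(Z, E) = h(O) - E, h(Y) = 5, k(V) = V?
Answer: -195059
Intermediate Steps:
l(A) = 2*A
O = 3 (O = 3 - (-2*0)*0/6 = 3 - 0*0 = 3 - ⅙*0 = 3 + 0 = 3)
H(Z, E) = 5 - E
(l(48) + H(1/(-20), -30))*(-1456 + D(-26)) = (2*48 + (5 - 1*(-30)))*(-1456 - 33) = (96 + (5 + 30))*(-1489) = (96 + 35)*(-1489) = 131*(-1489) = -195059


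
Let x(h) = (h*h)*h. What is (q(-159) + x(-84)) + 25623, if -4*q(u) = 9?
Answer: -2268333/4 ≈ -5.6708e+5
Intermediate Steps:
q(u) = -9/4 (q(u) = -¼*9 = -9/4)
x(h) = h³ (x(h) = h²*h = h³)
(q(-159) + x(-84)) + 25623 = (-9/4 + (-84)³) + 25623 = (-9/4 - 592704) + 25623 = -2370825/4 + 25623 = -2268333/4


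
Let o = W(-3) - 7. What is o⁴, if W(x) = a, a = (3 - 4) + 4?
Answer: 256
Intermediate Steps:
a = 3 (a = -1 + 4 = 3)
W(x) = 3
o = -4 (o = 3 - 7 = -4)
o⁴ = (-4)⁴ = 256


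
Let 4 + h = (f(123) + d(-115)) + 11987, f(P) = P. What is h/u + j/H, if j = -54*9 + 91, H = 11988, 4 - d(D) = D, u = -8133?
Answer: -49921945/32499468 ≈ -1.5361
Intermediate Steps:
d(D) = 4 - D
h = 12225 (h = -4 + ((123 + (4 - 1*(-115))) + 11987) = -4 + ((123 + (4 + 115)) + 11987) = -4 + ((123 + 119) + 11987) = -4 + (242 + 11987) = -4 + 12229 = 12225)
j = -395 (j = -486 + 91 = -395)
h/u + j/H = 12225/(-8133) - 395/11988 = 12225*(-1/8133) - 395*1/11988 = -4075/2711 - 395/11988 = -49921945/32499468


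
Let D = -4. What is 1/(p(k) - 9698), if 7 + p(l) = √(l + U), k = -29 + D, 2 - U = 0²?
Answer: -9705/94187056 - I*√31/94187056 ≈ -0.00010304 - 5.9114e-8*I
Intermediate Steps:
U = 2 (U = 2 - 1*0² = 2 - 1*0 = 2 + 0 = 2)
k = -33 (k = -29 - 4 = -33)
p(l) = -7 + √(2 + l) (p(l) = -7 + √(l + 2) = -7 + √(2 + l))
1/(p(k) - 9698) = 1/((-7 + √(2 - 33)) - 9698) = 1/((-7 + √(-31)) - 9698) = 1/((-7 + I*√31) - 9698) = 1/(-9705 + I*√31)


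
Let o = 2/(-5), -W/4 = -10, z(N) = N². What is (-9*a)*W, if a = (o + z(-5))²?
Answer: -1089288/5 ≈ -2.1786e+5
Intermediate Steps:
W = 40 (W = -4*(-10) = 40)
o = -⅖ (o = 2*(-⅕) = -⅖ ≈ -0.40000)
a = 15129/25 (a = (-⅖ + (-5)²)² = (-⅖ + 25)² = (123/5)² = 15129/25 ≈ 605.16)
(-9*a)*W = -9*15129/25*40 = -136161/25*40 = -1089288/5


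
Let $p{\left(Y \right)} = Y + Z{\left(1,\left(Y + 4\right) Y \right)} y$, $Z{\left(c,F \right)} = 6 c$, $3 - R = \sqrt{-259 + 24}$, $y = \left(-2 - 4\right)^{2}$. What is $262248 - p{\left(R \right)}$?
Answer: $262029 + i \sqrt{235} \approx 2.6203 \cdot 10^{5} + 15.33 i$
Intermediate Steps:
$y = 36$ ($y = \left(-6\right)^{2} = 36$)
$R = 3 - i \sqrt{235}$ ($R = 3 - \sqrt{-259 + 24} = 3 - \sqrt{-235} = 3 - i \sqrt{235} \approx 3.0 - 15.33 i$)
$p{\left(Y \right)} = 216 + Y$ ($p{\left(Y \right)} = Y + 6 \cdot 1 \cdot 36 = Y + 6 \cdot 36 = Y + 216 = 216 + Y$)
$262248 - p{\left(R \right)} = 262248 - \left(216 + \left(3 - i \sqrt{235}\right)\right) = 262248 - \left(219 - i \sqrt{235}\right) = 262029 + i \sqrt{235}$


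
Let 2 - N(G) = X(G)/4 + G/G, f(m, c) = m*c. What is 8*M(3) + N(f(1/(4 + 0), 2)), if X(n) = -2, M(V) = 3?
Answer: 51/2 ≈ 25.500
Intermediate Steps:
f(m, c) = c*m
N(G) = 3/2 (N(G) = 2 - (-2/4 + G/G) = 2 - (-2*¼ + 1) = 2 - (-½ + 1) = 2 - 1*½ = 2 - ½ = 3/2)
8*M(3) + N(f(1/(4 + 0), 2)) = 8*3 + 3/2 = 24 + 3/2 = 51/2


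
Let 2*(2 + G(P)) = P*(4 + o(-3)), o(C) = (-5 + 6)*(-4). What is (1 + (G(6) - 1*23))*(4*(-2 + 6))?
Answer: -384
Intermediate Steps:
o(C) = -4 (o(C) = 1*(-4) = -4)
G(P) = -2 (G(P) = -2 + (P*(4 - 4))/2 = -2 + (P*0)/2 = -2 + (½)*0 = -2 + 0 = -2)
(1 + (G(6) - 1*23))*(4*(-2 + 6)) = (1 + (-2 - 1*23))*(4*(-2 + 6)) = (1 + (-2 - 23))*(4*4) = (1 - 25)*16 = -24*16 = -384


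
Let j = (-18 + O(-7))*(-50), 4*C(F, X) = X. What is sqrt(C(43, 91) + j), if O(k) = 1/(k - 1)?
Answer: sqrt(929) ≈ 30.479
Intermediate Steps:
C(F, X) = X/4
O(k) = 1/(-1 + k)
j = 3625/4 (j = (-18 + 1/(-1 - 7))*(-50) = (-18 + 1/(-8))*(-50) = (-18 - 1/8)*(-50) = -145/8*(-50) = 3625/4 ≈ 906.25)
sqrt(C(43, 91) + j) = sqrt((1/4)*91 + 3625/4) = sqrt(91/4 + 3625/4) = sqrt(929)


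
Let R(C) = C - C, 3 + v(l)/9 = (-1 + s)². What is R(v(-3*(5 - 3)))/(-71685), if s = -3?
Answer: 0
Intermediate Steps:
v(l) = 117 (v(l) = -27 + 9*(-1 - 3)² = -27 + 9*(-4)² = -27 + 9*16 = -27 + 144 = 117)
R(C) = 0
R(v(-3*(5 - 3)))/(-71685) = 0/(-71685) = 0*(-1/71685) = 0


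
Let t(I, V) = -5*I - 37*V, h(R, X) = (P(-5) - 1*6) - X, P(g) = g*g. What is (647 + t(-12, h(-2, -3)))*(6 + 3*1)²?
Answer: -8667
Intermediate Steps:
P(g) = g²
h(R, X) = 19 - X (h(R, X) = ((-5)² - 1*6) - X = (25 - 6) - X = 19 - X)
t(I, V) = -37*V - 5*I
(647 + t(-12, h(-2, -3)))*(6 + 3*1)² = (647 + (-37*(19 - 1*(-3)) - 5*(-12)))*(6 + 3*1)² = (647 + (-37*(19 + 3) + 60))*(6 + 3)² = (647 + (-37*22 + 60))*9² = (647 + (-814 + 60))*81 = (647 - 754)*81 = -107*81 = -8667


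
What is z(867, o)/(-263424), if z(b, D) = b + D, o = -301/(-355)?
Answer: -154043/46757760 ≈ -0.0032945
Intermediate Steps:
o = 301/355 (o = -301*(-1/355) = 301/355 ≈ 0.84789)
z(b, D) = D + b
z(867, o)/(-263424) = (301/355 + 867)/(-263424) = (308086/355)*(-1/263424) = -154043/46757760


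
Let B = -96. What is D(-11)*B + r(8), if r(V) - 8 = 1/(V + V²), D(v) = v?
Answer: 76609/72 ≈ 1064.0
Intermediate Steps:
r(V) = 8 + 1/(V + V²)
D(-11)*B + r(8) = -11*(-96) + (1 + 8*8 + 8*8²)/(8*(1 + 8)) = 1056 + (⅛)*(1 + 64 + 8*64)/9 = 1056 + (⅛)*(⅑)*(1 + 64 + 512) = 1056 + (⅛)*(⅑)*577 = 1056 + 577/72 = 76609/72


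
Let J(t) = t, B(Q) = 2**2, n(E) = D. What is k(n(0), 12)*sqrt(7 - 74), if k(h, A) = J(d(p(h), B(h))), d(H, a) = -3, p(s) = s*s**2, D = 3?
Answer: -3*I*sqrt(67) ≈ -24.556*I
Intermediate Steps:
n(E) = 3
p(s) = s**3
B(Q) = 4
k(h, A) = -3
k(n(0), 12)*sqrt(7 - 74) = -3*sqrt(7 - 74) = -3*I*sqrt(67)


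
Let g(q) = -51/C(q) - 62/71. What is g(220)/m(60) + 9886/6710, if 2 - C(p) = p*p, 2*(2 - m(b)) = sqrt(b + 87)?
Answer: 1152765703857/755126286145 + 2997055*sqrt(3)/32153557 ≈ 1.6880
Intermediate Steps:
m(b) = 2 - sqrt(87 + b)/2 (m(b) = 2 - sqrt(b + 87)/2 = 2 - sqrt(87 + b)/2)
C(p) = 2 - p**2 (C(p) = 2 - p*p = 2 - p**2)
g(q) = -62/71 - 51/(2 - q**2) (g(q) = -51/(2 - q**2) - 62/71 = -62/71 - 51/(2 - q**2))
g(220)/m(60) + 9886/6710 = ((3745 - 62*220**2)/(71*(-2 + 220**2)))/(2 - sqrt(87 + 60)/2) + 9886/6710 = ((3745 - 62*48400)/(71*(-2 + 48400)))/(2 - 7*sqrt(3)/2) + 9886*(1/6710) = ((1/71)*(3745 - 3000800)/48398)/(2 - 7*sqrt(3)/2) + 4943/3355 = ((1/71)*(1/48398)*(-2997055))/(2 - 7*sqrt(3)/2) + 4943/3355 = -2997055/(3436258*(2 - 7*sqrt(3)/2)) + 4943/3355 = 4943/3355 - 2997055/(3436258*(2 - 7*sqrt(3)/2))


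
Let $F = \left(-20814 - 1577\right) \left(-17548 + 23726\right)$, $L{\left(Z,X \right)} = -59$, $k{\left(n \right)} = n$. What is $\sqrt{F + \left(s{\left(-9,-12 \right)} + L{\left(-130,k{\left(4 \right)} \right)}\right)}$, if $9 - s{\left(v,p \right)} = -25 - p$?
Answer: $i \sqrt{138331635} \approx 11761.0 i$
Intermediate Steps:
$s{\left(v,p \right)} = 34 + p$ ($s{\left(v,p \right)} = 9 - \left(-25 - p\right) = 9 + \left(25 + p\right) = 34 + p$)
$F = -138331598$ ($F = \left(-22391\right) 6178 = -138331598$)
$\sqrt{F + \left(s{\left(-9,-12 \right)} + L{\left(-130,k{\left(4 \right)} \right)}\right)} = \sqrt{-138331598 + \left(\left(34 - 12\right) - 59\right)} = \sqrt{-138331598 + \left(22 - 59\right)} = \sqrt{-138331598 - 37} = \sqrt{-138331635} = i \sqrt{138331635}$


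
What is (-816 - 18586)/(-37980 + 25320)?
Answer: 9701/6330 ≈ 1.5325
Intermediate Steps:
(-816 - 18586)/(-37980 + 25320) = -19402/(-12660) = -19402*(-1/12660) = 9701/6330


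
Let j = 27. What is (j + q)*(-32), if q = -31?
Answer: 128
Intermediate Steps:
(j + q)*(-32) = (27 - 31)*(-32) = -4*(-32) = 128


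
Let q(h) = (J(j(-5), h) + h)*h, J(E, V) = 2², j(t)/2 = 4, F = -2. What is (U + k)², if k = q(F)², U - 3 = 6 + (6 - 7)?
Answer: 576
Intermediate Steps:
j(t) = 8 (j(t) = 2*4 = 8)
J(E, V) = 4
q(h) = h*(4 + h) (q(h) = (4 + h)*h = h*(4 + h))
U = 8 (U = 3 + (6 + (6 - 7)) = 3 + (6 - 1) = 3 + 5 = 8)
k = 16 (k = (-2*(4 - 2))² = (-2*2)² = (-4)² = 16)
(U + k)² = (8 + 16)² = 24² = 576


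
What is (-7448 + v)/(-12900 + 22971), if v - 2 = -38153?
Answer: -45599/10071 ≈ -4.5278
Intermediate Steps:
v = -38151 (v = 2 - 38153 = -38151)
(-7448 + v)/(-12900 + 22971) = (-7448 - 38151)/(-12900 + 22971) = -45599/10071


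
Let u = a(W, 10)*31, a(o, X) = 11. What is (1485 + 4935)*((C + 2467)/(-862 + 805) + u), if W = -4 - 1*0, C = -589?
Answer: 37576260/19 ≈ 1.9777e+6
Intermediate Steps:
W = -4 (W = -4 + 0 = -4)
u = 341 (u = 11*31 = 341)
(1485 + 4935)*((C + 2467)/(-862 + 805) + u) = (1485 + 4935)*((-589 + 2467)/(-862 + 805) + 341) = 6420*(1878/(-57) + 341) = 6420*(1878*(-1/57) + 341) = 6420*(-626/19 + 341) = 6420*(5853/19) = 37576260/19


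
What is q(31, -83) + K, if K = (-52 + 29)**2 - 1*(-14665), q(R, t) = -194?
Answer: 15000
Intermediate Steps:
K = 15194 (K = (-23)**2 + 14665 = 529 + 14665 = 15194)
q(31, -83) + K = -194 + 15194 = 15000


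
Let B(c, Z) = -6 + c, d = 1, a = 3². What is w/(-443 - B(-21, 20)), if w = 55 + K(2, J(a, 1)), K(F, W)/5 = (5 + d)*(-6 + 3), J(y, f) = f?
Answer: 35/416 ≈ 0.084135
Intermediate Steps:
a = 9
K(F, W) = -90 (K(F, W) = 5*((5 + 1)*(-6 + 3)) = 5*(6*(-3)) = 5*(-18) = -90)
w = -35 (w = 55 - 90 = -35)
w/(-443 - B(-21, 20)) = -35/(-443 - (-6 - 21)) = -35/(-443 - 1*(-27)) = -35/(-443 + 27) = -35/(-416) = -35*(-1/416) = 35/416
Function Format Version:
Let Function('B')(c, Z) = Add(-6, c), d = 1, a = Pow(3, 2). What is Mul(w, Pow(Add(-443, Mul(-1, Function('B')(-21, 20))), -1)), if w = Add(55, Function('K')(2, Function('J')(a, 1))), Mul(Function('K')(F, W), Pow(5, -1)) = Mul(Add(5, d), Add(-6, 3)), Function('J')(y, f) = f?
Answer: Rational(35, 416) ≈ 0.084135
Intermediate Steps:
a = 9
Function('K')(F, W) = -90 (Function('K')(F, W) = Mul(5, Mul(Add(5, 1), Add(-6, 3))) = Mul(5, Mul(6, -3)) = Mul(5, -18) = -90)
w = -35 (w = Add(55, -90) = -35)
Mul(w, Pow(Add(-443, Mul(-1, Function('B')(-21, 20))), -1)) = Mul(-35, Pow(Add(-443, Mul(-1, Add(-6, -21))), -1)) = Mul(-35, Pow(Add(-443, Mul(-1, -27)), -1)) = Mul(-35, Pow(Add(-443, 27), -1)) = Mul(-35, Pow(-416, -1)) = Mul(-35, Rational(-1, 416)) = Rational(35, 416)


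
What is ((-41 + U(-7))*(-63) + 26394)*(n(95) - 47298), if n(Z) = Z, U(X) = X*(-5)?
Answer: -1263718716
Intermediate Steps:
U(X) = -5*X
((-41 + U(-7))*(-63) + 26394)*(n(95) - 47298) = ((-41 - 5*(-7))*(-63) + 26394)*(95 - 47298) = ((-41 + 35)*(-63) + 26394)*(-47203) = (-6*(-63) + 26394)*(-47203) = (378 + 26394)*(-47203) = 26772*(-47203) = -1263718716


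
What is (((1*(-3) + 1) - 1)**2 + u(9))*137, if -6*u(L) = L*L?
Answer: -1233/2 ≈ -616.50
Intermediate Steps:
u(L) = -L**2/6 (u(L) = -L*L/6 = -L**2/6)
(((1*(-3) + 1) - 1)**2 + u(9))*137 = (((1*(-3) + 1) - 1)**2 - 1/6*9**2)*137 = (((-3 + 1) - 1)**2 - 1/6*81)*137 = ((-2 - 1)**2 - 27/2)*137 = ((-3)**2 - 27/2)*137 = (9 - 27/2)*137 = -9/2*137 = -1233/2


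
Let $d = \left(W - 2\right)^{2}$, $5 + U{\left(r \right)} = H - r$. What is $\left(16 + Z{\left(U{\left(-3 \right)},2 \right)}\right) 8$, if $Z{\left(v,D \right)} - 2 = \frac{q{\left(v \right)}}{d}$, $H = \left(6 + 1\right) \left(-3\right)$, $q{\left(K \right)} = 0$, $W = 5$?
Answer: $144$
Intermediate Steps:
$H = -21$ ($H = 7 \left(-3\right) = -21$)
$U{\left(r \right)} = -26 - r$ ($U{\left(r \right)} = -5 - \left(21 + r\right) = -26 - r$)
$d = 9$ ($d = \left(5 - 2\right)^{2} = 3^{2} = 9$)
$Z{\left(v,D \right)} = 2$ ($Z{\left(v,D \right)} = 2 + \frac{0}{9} = 2 + 0 \cdot \frac{1}{9} = 2 + 0 = 2$)
$\left(16 + Z{\left(U{\left(-3 \right)},2 \right)}\right) 8 = \left(16 + 2\right) 8 = 18 \cdot 8 = 144$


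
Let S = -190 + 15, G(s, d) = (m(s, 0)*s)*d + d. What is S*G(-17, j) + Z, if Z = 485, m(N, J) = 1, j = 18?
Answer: 50885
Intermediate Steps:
G(s, d) = d + d*s (G(s, d) = (1*s)*d + d = s*d + d = d*s + d = d + d*s)
S = -175
S*G(-17, j) + Z = -3150*(1 - 17) + 485 = -3150*(-16) + 485 = -175*(-288) + 485 = 50400 + 485 = 50885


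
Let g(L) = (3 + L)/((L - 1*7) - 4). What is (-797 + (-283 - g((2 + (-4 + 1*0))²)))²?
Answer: 1164241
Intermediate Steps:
g(L) = (3 + L)/(-11 + L) (g(L) = (3 + L)/((L - 7) - 4) = (3 + L)/((-7 + L) - 4) = (3 + L)/(-11 + L))
(-797 + (-283 - g((2 + (-4 + 1*0))²)))² = (-797 + (-283 - (3 + (2 + (-4 + 1*0))²)/(-11 + (2 + (-4 + 1*0))²)))² = (-797 + (-283 - (3 + (2 + (-4 + 0))²)/(-11 + (2 + (-4 + 0))²)))² = (-797 + (-283 - (3 + (2 - 4)²)/(-11 + (2 - 4)²)))² = (-797 + (-283 - (3 + (-2)²)/(-11 + (-2)²)))² = (-797 + (-283 - (3 + 4)/(-11 + 4)))² = (-797 + (-283 - 7/(-7)))² = (-797 + (-283 - (-1)*7/7))² = (-797 + (-283 - 1*(-1)))² = (-797 + (-283 + 1))² = (-797 - 282)² = (-1079)² = 1164241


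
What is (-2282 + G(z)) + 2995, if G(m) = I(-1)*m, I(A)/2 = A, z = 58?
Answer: 597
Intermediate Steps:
I(A) = 2*A
G(m) = -2*m (G(m) = (2*(-1))*m = -2*m)
(-2282 + G(z)) + 2995 = (-2282 - 2*58) + 2995 = (-2282 - 116) + 2995 = -2398 + 2995 = 597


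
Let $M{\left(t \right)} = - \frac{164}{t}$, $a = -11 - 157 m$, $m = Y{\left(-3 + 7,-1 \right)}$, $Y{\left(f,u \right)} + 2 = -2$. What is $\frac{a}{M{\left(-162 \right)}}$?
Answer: $\frac{49977}{82} \approx 609.48$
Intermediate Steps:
$Y{\left(f,u \right)} = -4$ ($Y{\left(f,u \right)} = -2 - 2 = -4$)
$m = -4$
$a = 617$ ($a = -11 - -628 = -11 + 628 = 617$)
$\frac{a}{M{\left(-162 \right)}} = \frac{617}{\left(-164\right) \frac{1}{-162}} = \frac{617}{\left(-164\right) \left(- \frac{1}{162}\right)} = \frac{617}{\frac{82}{81}} = 617 \cdot \frac{81}{82} = \frac{49977}{82}$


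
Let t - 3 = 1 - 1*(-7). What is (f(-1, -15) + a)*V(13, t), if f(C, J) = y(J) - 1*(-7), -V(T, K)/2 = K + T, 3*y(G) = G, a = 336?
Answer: -16224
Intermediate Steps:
t = 11 (t = 3 + (1 - 1*(-7)) = 3 + (1 + 7) = 3 + 8 = 11)
y(G) = G/3
V(T, K) = -2*K - 2*T (V(T, K) = -2*(K + T) = -2*K - 2*T)
f(C, J) = 7 + J/3 (f(C, J) = J/3 - 1*(-7) = J/3 + 7 = 7 + J/3)
(f(-1, -15) + a)*V(13, t) = ((7 + (⅓)*(-15)) + 336)*(-2*11 - 2*13) = ((7 - 5) + 336)*(-22 - 26) = (2 + 336)*(-48) = 338*(-48) = -16224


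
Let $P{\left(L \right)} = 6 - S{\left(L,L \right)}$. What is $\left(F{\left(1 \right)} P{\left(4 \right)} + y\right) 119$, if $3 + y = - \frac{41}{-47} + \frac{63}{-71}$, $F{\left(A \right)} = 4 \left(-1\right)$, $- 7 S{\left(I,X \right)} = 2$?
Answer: $- \frac{11181563}{3337} \approx -3350.8$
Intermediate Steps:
$S{\left(I,X \right)} = - \frac{2}{7}$ ($S{\left(I,X \right)} = \left(- \frac{1}{7}\right) 2 = - \frac{2}{7}$)
$F{\left(A \right)} = -4$
$P{\left(L \right)} = \frac{44}{7}$ ($P{\left(L \right)} = 6 - - \frac{2}{7} = 6 + \frac{2}{7} = \frac{44}{7}$)
$y = - \frac{10061}{3337}$ ($y = -3 + \left(- \frac{41}{-47} + \frac{63}{-71}\right) = -3 + \left(\left(-41\right) \left(- \frac{1}{47}\right) + 63 \left(- \frac{1}{71}\right)\right) = -3 + \left(\frac{41}{47} - \frac{63}{71}\right) = -3 - \frac{50}{3337} = - \frac{10061}{3337} \approx -3.015$)
$\left(F{\left(1 \right)} P{\left(4 \right)} + y\right) 119 = \left(\left(-4\right) \frac{44}{7} - \frac{10061}{3337}\right) 119 = \left(- \frac{176}{7} - \frac{10061}{3337}\right) 119 = \left(- \frac{657739}{23359}\right) 119 = - \frac{11181563}{3337}$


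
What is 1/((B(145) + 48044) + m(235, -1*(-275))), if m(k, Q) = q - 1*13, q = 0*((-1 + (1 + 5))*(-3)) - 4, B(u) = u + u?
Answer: 1/48317 ≈ 2.0697e-5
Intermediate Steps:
B(u) = 2*u
q = -4 (q = 0*((-1 + 6)*(-3)) - 4 = 0*(5*(-3)) - 4 = 0*(-15) - 4 = 0 - 4 = -4)
m(k, Q) = -17 (m(k, Q) = -4 - 1*13 = -4 - 13 = -17)
1/((B(145) + 48044) + m(235, -1*(-275))) = 1/((2*145 + 48044) - 17) = 1/((290 + 48044) - 17) = 1/(48334 - 17) = 1/48317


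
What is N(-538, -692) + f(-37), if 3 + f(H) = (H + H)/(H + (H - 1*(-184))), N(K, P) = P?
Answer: -38262/55 ≈ -695.67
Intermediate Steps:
f(H) = -3 + 2*H/(184 + 2*H) (f(H) = -3 + (H + H)/(H + (H - 1*(-184))) = -3 + (2*H)/(H + (H + 184)) = -3 + (2*H)/(H + (184 + H)) = -3 + (2*H)/(184 + 2*H) = -3 + 2*H/(184 + 2*H))
N(-538, -692) + f(-37) = -692 + 2*(-138 - 1*(-37))/(92 - 37) = -692 + 2*(-138 + 37)/55 = -692 + 2*(1/55)*(-101) = -692 - 202/55 = -38262/55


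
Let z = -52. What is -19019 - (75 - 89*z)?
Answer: -23722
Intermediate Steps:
-19019 - (75 - 89*z) = -19019 - (75 - 89*(-52)) = -19019 - (75 + 4628) = -19019 - 1*4703 = -19019 - 4703 = -23722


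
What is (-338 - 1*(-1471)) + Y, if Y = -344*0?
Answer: 1133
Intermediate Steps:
Y = 0
(-338 - 1*(-1471)) + Y = (-338 - 1*(-1471)) + 0 = (-338 + 1471) + 0 = 1133 + 0 = 1133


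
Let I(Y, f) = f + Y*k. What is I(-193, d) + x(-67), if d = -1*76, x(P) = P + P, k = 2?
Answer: -596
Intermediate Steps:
x(P) = 2*P
d = -76
I(Y, f) = f + 2*Y (I(Y, f) = f + Y*2 = f + 2*Y)
I(-193, d) + x(-67) = (-76 + 2*(-193)) + 2*(-67) = (-76 - 386) - 134 = -462 - 134 = -596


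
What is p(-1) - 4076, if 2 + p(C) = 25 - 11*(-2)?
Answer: -4031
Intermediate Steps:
p(C) = 45 (p(C) = -2 + (25 - 11*(-2)) = -2 + (25 - 1*(-22)) = -2 + (25 + 22) = -2 + 47 = 45)
p(-1) - 4076 = 45 - 4076 = -4031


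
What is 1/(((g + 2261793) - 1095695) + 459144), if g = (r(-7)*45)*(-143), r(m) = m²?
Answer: 1/1309927 ≈ 7.6340e-7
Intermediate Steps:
g = -315315 (g = ((-7)²*45)*(-143) = (49*45)*(-143) = 2205*(-143) = -315315)
1/(((g + 2261793) - 1095695) + 459144) = 1/(((-315315 + 2261793) - 1095695) + 459144) = 1/((1946478 - 1095695) + 459144) = 1/(850783 + 459144) = 1/1309927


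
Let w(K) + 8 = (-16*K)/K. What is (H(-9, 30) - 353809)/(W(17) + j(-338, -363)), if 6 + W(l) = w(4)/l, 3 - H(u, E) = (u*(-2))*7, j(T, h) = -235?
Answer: 6016844/4121 ≈ 1460.0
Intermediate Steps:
H(u, E) = 3 + 14*u (H(u, E) = 3 - u*(-2)*7 = 3 - (-2*u)*7 = 3 - (-14)*u = 3 + 14*u)
w(K) = -24 (w(K) = -8 + (-16*K)/K = -8 - 16 = -24)
W(l) = -6 - 24/l
(H(-9, 30) - 353809)/(W(17) + j(-338, -363)) = ((3 + 14*(-9)) - 353809)/((-6 - 24/17) - 235) = ((3 - 126) - 353809)/((-6 - 24*1/17) - 235) = (-123 - 353809)/((-6 - 24/17) - 235) = -353932/(-126/17 - 235) = -353932/(-4121/17) = -353932*(-17/4121) = 6016844/4121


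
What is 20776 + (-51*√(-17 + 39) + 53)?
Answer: 20829 - 51*√22 ≈ 20590.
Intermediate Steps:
20776 + (-51*√(-17 + 39) + 53) = 20776 + (-51*√22 + 53) = 20776 + (53 - 51*√22) = 20829 - 51*√22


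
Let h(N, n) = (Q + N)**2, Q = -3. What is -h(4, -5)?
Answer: -1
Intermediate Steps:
h(N, n) = (-3 + N)**2
-h(4, -5) = -(-3 + 4)**2 = -1*1**2 = -1*1 = -1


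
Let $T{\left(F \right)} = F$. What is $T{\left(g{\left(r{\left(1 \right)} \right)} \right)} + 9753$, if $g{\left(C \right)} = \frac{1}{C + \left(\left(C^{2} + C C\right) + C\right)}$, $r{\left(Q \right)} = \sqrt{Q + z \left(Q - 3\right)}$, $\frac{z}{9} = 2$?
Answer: $\frac{702215}{72} - \frac{i \sqrt{35}}{2520} \approx 9753.0 - 0.0023477 i$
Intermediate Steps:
$z = 18$ ($z = 9 \cdot 2 = 18$)
$r{\left(Q \right)} = \sqrt{-54 + 19 Q}$ ($r{\left(Q \right)} = \sqrt{Q + 18 \left(Q - 3\right)} = \sqrt{Q + 18 \left(-3 + Q\right)} = \sqrt{Q + \left(-54 + 18 Q\right)} = \sqrt{-54 + 19 Q}$)
$g{\left(C \right)} = \frac{1}{2 C + 2 C^{2}}$ ($g{\left(C \right)} = \frac{1}{C + \left(\left(C^{2} + C^{2}\right) + C\right)} = \frac{1}{C + \left(2 C^{2} + C\right)} = \frac{1}{C + \left(C + 2 C^{2}\right)} = \frac{1}{2 C + 2 C^{2}}$)
$T{\left(g{\left(r{\left(1 \right)} \right)} \right)} + 9753 = \frac{1}{2 \sqrt{-54 + 19 \cdot 1} \left(1 + \sqrt{-54 + 19 \cdot 1}\right)} + 9753 = \frac{1}{2 \sqrt{-54 + 19} \left(1 + \sqrt{-54 + 19}\right)} + 9753 = \frac{1}{2 \sqrt{-35} \left(1 + \sqrt{-35}\right)} + 9753 = \frac{1}{2 i \sqrt{35} \left(1 + i \sqrt{35}\right)} + 9753 = \frac{\left(- \frac{1}{35}\right) i \sqrt{35}}{2 \left(1 + i \sqrt{35}\right)} + 9753 = - \frac{i \sqrt{35}}{70 \left(1 + i \sqrt{35}\right)} + 9753 = 9753 - \frac{i \sqrt{35}}{70 \left(1 + i \sqrt{35}\right)}$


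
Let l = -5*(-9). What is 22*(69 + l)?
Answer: 2508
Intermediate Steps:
l = 45
22*(69 + l) = 22*(69 + 45) = 22*114 = 2508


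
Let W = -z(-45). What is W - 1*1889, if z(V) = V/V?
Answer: -1890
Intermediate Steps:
z(V) = 1
W = -1 (W = -1*1 = -1)
W - 1*1889 = -1 - 1*1889 = -1 - 1889 = -1890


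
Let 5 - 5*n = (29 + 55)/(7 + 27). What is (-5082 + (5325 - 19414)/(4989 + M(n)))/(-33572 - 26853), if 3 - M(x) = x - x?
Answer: 25383433/301641600 ≈ 0.084151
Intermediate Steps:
n = 43/85 (n = 1 - (29 + 55)/(5*(7 + 27)) = 1 - 84/(5*34) = 1 - ⅕*42/17 = 1 - 42/85 = 43/85 ≈ 0.50588)
M(x) = 3 (M(x) = 3 - (x - x) = 3 - 1*0 = 3 + 0 = 3)
(-5082 + (5325 - 19414)/(4989 + M(n)))/(-33572 - 26853) = (-5082 + (5325 - 19414)/(4989 + 3))/(-33572 - 26853) = (-5082 - 14089/4992)/(-60425) = (-5082 - 14089*1/4992)*(-1/60425) = (-5082 - 14089/4992)*(-1/60425) = -25383433/4992*(-1/60425) = 25383433/301641600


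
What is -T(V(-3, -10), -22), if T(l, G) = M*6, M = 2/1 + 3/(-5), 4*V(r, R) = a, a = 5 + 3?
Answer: -42/5 ≈ -8.4000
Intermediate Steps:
a = 8
V(r, R) = 2 (V(r, R) = (¼)*8 = 2)
M = 7/5 (M = 2*1 + 3*(-⅕) = 2 - ⅗ = 7/5 ≈ 1.4000)
T(l, G) = 42/5 (T(l, G) = (7/5)*6 = 42/5)
-T(V(-3, -10), -22) = -1*42/5 = -42/5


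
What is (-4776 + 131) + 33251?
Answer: 28606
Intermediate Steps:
(-4776 + 131) + 33251 = -4645 + 33251 = 28606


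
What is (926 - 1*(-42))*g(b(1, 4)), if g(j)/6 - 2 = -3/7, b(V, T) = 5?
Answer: 63888/7 ≈ 9126.9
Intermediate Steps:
g(j) = 66/7 (g(j) = 12 + 6*(-3/7) = 12 - 18/7 = 66/7)
(926 - 1*(-42))*g(b(1, 4)) = (926 - 1*(-42))*(66/7) = (926 + 42)*(66/7) = 968*(66/7) = 63888/7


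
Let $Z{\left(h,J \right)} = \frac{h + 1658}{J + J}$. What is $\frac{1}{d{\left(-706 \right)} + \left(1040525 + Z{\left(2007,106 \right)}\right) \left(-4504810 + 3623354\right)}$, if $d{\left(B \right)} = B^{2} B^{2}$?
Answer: $- \frac{53}{35443951224172} \approx -1.4953 \cdot 10^{-12}$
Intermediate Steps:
$Z{\left(h,J \right)} = \frac{1658 + h}{2 J}$
$d{\left(B \right)} = B^{4}$
$\frac{1}{d{\left(-706 \right)} + \left(1040525 + Z{\left(2007,106 \right)}\right) \left(-4504810 + 3623354\right)} = \frac{1}{\left(-706\right)^{4} + \left(1040525 + \frac{1658 + 2007}{2 \cdot 106}\right) \left(-4504810 + 3623354\right)} = \frac{1}{248438446096 + \left(1040525 + \frac{1}{2} \cdot \frac{1}{106} \cdot 3665\right) \left(-881456\right)} = \frac{1}{248438446096 + \left(1040525 + \frac{3665}{212}\right) \left(-881456\right)} = \frac{1}{248438446096 + \frac{220594965}{212} \left(-881456\right)} = \frac{1}{248438446096 - \frac{48611188867260}{53}} = \frac{1}{- \frac{35443951224172}{53}} = - \frac{53}{35443951224172}$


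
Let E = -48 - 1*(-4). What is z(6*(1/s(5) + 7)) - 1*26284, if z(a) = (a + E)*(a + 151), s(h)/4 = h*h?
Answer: -66646341/2500 ≈ -26659.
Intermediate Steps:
s(h) = 4*h**2 (s(h) = 4*(h*h) = 4*h**2)
E = -44 (E = -48 + 4 = -44)
z(a) = (-44 + a)*(151 + a) (z(a) = (a - 44)*(a + 151) = (-44 + a)*(151 + a))
z(6*(1/s(5) + 7)) - 1*26284 = (-6644 + (6*(1/(4*5**2) + 7))**2 + 107*(6*(1/(4*5**2) + 7))) - 1*26284 = (-6644 + (6*(1/(4*25) + 7))**2 + 107*(6*(1/(4*25) + 7))) - 26284 = (-6644 + (6*(1/100 + 7))**2 + 107*(6*(1/100 + 7))) - 26284 = (-6644 + (6*(701/100))**2 + 107*(6*(701/100))) - 26284 = (-6644 + (2103/50)**2 + 107*(2103/50)) - 26284 = (-6644 + 4422609/2500 + 225021/50) - 26284 = -936341/2500 - 26284 = -66646341/2500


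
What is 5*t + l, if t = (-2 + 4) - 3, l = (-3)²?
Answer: 4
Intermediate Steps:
l = 9
t = -1 (t = 2 - 3 = -1)
5*t + l = 5*(-1) + 9 = -5 + 9 = 4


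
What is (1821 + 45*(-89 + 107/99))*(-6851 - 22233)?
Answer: 62104916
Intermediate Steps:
(1821 + 45*(-89 + 107/99))*(-6851 - 22233) = (1821 + 45*(-89 + 107*(1/99)))*(-29084) = (1821 + 45*(-89 + 107/99))*(-29084) = (1821 + 45*(-8704/99))*(-29084) = (1821 - 43520/11)*(-29084) = -23489/11*(-29084) = 62104916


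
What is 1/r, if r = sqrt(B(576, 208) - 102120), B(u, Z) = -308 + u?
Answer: -I*sqrt(25463)/50926 ≈ -0.0031334*I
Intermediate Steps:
r = 2*I*sqrt(25463) (r = sqrt((-308 + 576) - 102120) = sqrt(268 - 102120) = sqrt(-101852) = 2*I*sqrt(25463) ≈ 319.14*I)
1/r = 1/(2*I*sqrt(25463)) = -I*sqrt(25463)/50926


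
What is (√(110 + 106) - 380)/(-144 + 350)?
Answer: -190/103 + 3*√6/103 ≈ -1.7733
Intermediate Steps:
(√(110 + 106) - 380)/(-144 + 350) = (√216 - 380)/206 = (6*√6 - 380)*(1/206) = (-380 + 6*√6)*(1/206) = -190/103 + 3*√6/103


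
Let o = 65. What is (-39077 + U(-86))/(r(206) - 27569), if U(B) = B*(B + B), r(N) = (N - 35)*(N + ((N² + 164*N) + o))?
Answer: -24285/13052392 ≈ -0.0018606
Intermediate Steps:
r(N) = (-35 + N)*(65 + N² + 165*N) (r(N) = (N - 35)*(N + ((N² + 164*N) + 65)) = (-35 + N)*(N + (65 + N² + 164*N)) = (-35 + N)*(65 + N² + 165*N))
U(B) = 2*B² (U(B) = B*(2*B) = 2*B²)
(-39077 + U(-86))/(r(206) - 27569) = (-39077 + 2*(-86)²)/((-2275 + 206³ - 5710*206 + 130*206²) - 27569) = (-39077 + 2*7396)/((-2275 + 8741816 - 1176260 + 130*42436) - 27569) = (-39077 + 14792)/((-2275 + 8741816 - 1176260 + 5516680) - 27569) = -24285/(13079961 - 27569) = -24285/13052392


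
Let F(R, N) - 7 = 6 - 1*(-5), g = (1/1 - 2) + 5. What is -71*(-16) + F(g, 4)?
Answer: 1154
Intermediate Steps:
g = 4 (g = (1*1 - 2) + 5 = (1 - 2) + 5 = -1 + 5 = 4)
F(R, N) = 18 (F(R, N) = 7 + (6 - 1*(-5)) = 7 + (6 + 5) = 7 + 11 = 18)
-71*(-16) + F(g, 4) = -71*(-16) + 18 = 1136 + 18 = 1154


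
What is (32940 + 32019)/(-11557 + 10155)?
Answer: -64959/1402 ≈ -46.333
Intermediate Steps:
(32940 + 32019)/(-11557 + 10155) = 64959/(-1402) = 64959*(-1/1402) = -64959/1402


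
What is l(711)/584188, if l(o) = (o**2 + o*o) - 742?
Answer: 252575/146047 ≈ 1.7294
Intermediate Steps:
l(o) = -742 + 2*o**2 (l(o) = (o**2 + o**2) - 742 = 2*o**2 - 742 = -742 + 2*o**2)
l(711)/584188 = (-742 + 2*711**2)/584188 = (-742 + 2*505521)*(1/584188) = (-742 + 1011042)*(1/584188) = 1010300*(1/584188) = 252575/146047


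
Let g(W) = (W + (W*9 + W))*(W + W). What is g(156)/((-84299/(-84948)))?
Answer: 45480479616/84299 ≈ 5.3951e+5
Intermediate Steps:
g(W) = 22*W² (g(W) = (W + (9*W + W))*(2*W) = (W + 10*W)*(2*W) = (11*W)*(2*W) = 22*W²)
g(156)/((-84299/(-84948))) = (22*156²)/((-84299/(-84948))) = (22*24336)/((-84299*(-1/84948))) = 535392/(84299/84948) = 535392*(84948/84299) = 45480479616/84299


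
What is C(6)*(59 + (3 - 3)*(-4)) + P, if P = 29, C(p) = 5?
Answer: 324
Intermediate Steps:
C(6)*(59 + (3 - 3)*(-4)) + P = 5*(59 + (3 - 3)*(-4)) + 29 = 5*(59 + 0*(-4)) + 29 = 5*(59 + 0) + 29 = 5*59 + 29 = 295 + 29 = 324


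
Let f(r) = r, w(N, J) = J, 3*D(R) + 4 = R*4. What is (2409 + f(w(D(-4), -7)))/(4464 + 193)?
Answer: 2402/4657 ≈ 0.51578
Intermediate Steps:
D(R) = -4/3 + 4*R/3 (D(R) = -4/3 + (R*4)/3 = -4/3 + (4*R)/3 = -4/3 + 4*R/3)
(2409 + f(w(D(-4), -7)))/(4464 + 193) = (2409 - 7)/(4464 + 193) = 2402/4657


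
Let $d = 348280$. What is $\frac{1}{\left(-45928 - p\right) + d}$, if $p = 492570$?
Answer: $- \frac{1}{190218} \approx -5.2571 \cdot 10^{-6}$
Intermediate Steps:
$\frac{1}{\left(-45928 - p\right) + d} = \frac{1}{\left(-45928 - 492570\right) + 348280} = \frac{1}{-538498 + 348280} = \frac{1}{-190218} = - \frac{1}{190218}$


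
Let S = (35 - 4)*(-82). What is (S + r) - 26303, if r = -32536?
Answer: -61381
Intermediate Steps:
S = -2542 (S = 31*(-82) = -2542)
(S + r) - 26303 = (-2542 - 32536) - 26303 = -35078 - 26303 = -61381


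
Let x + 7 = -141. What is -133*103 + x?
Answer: -13847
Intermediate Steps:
x = -148 (x = -7 - 141 = -148)
-133*103 + x = -133*103 - 148 = -13699 - 148 = -13847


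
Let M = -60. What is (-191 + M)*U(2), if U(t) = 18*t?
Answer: -9036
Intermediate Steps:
(-191 + M)*U(2) = (-191 - 60)*(18*2) = -251*36 = -9036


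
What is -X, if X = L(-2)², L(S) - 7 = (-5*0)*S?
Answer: -49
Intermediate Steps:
L(S) = 7 (L(S) = 7 + (-5*0)*S = 7 + 0*S = 7 + 0 = 7)
X = 49 (X = 7² = 49)
-X = -1*49 = -49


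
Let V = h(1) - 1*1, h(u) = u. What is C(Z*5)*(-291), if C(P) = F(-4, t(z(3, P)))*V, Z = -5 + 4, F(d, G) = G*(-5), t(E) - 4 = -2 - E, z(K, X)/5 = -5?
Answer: 0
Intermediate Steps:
z(K, X) = -25 (z(K, X) = 5*(-5) = -25)
t(E) = 2 - E (t(E) = 4 + (-2 - E) = 2 - E)
F(d, G) = -5*G
V = 0 (V = 1 - 1*1 = 1 - 1 = 0)
Z = -1
C(P) = 0 (C(P) = -5*(2 - 1*(-25))*0 = -5*(2 + 25)*0 = -5*27*0 = -135*0 = 0)
C(Z*5)*(-291) = 0*(-291) = 0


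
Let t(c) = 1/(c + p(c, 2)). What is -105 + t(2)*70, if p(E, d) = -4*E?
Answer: -350/3 ≈ -116.67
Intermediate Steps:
t(c) = -1/(3*c) (t(c) = 1/(c - 4*c) = 1/(-3*c) = -1/(3*c))
-105 + t(2)*70 = -105 - ⅓/2*70 = -105 - ⅓*½*70 = -105 - ⅙*70 = -105 - 35/3 = -350/3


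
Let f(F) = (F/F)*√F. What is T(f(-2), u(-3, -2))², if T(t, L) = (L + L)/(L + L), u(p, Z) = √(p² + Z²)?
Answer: 1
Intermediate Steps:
f(F) = √F (f(F) = 1*√F = √F)
u(p, Z) = √(Z² + p²)
T(t, L) = 1 (T(t, L) = (2*L)/((2*L)) = (2*L)*(1/(2*L)) = 1)
T(f(-2), u(-3, -2))² = 1² = 1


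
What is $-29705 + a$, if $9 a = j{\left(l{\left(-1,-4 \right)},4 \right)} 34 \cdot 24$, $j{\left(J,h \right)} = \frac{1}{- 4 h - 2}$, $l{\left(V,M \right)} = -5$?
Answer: $- \frac{802171}{27} \approx -29710.0$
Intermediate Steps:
$j{\left(J,h \right)} = \frac{1}{-2 - 4 h}$
$a = - \frac{136}{27}$ ($a = \frac{- \frac{1}{2 + 4 \cdot 4} \cdot 34 \cdot 24}{9} = \frac{- \frac{1}{2 + 16} \cdot 34 \cdot 24}{9} = \frac{- \frac{1}{18} \cdot 34 \cdot 24}{9} = \frac{\left(-1\right) \frac{1}{18} \cdot 34 \cdot 24}{9} = \frac{\left(- \frac{1}{18}\right) 34 \cdot 24}{9} = \frac{\left(- \frac{17}{9}\right) 24}{9} = \frac{1}{9} \left(- \frac{136}{3}\right) = - \frac{136}{27} \approx -5.037$)
$-29705 + a = -29705 - \frac{136}{27} = - \frac{802171}{27}$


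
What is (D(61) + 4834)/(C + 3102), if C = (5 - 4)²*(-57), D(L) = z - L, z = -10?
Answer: 4763/3045 ≈ 1.5642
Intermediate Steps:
D(L) = -10 - L
C = -57 (C = 1²*(-57) = 1*(-57) = -57)
(D(61) + 4834)/(C + 3102) = ((-10 - 1*61) + 4834)/(-57 + 3102) = ((-10 - 61) + 4834)/3045 = (-71 + 4834)*(1/3045) = 4763*(1/3045) = 4763/3045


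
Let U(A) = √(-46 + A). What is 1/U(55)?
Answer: ⅓ ≈ 0.33333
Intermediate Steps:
1/U(55) = 1/(√(-46 + 55)) = 1/(√9) = 1/3 = ⅓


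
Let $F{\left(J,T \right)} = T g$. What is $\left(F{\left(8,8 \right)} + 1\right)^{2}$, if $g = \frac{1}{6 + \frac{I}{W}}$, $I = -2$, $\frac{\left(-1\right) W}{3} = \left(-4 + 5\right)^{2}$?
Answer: $\frac{121}{25} \approx 4.84$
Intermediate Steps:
$W = -3$ ($W = - 3 \left(-4 + 5\right)^{2} = - 3 \cdot 1^{2} = \left(-3\right) 1 = -3$)
$g = \frac{3}{20}$ ($g = \frac{1}{6 - \frac{2}{-3}} = \frac{1}{6 - - \frac{2}{3}} = \frac{1}{6 + \frac{2}{3}} = \frac{1}{\frac{20}{3}} = \frac{3}{20} \approx 0.15$)
$F{\left(J,T \right)} = \frac{3 T}{20}$ ($F{\left(J,T \right)} = T \frac{3}{20} = \frac{3 T}{20}$)
$\left(F{\left(8,8 \right)} + 1\right)^{2} = \left(\frac{3}{20} \cdot 8 + 1\right)^{2} = \left(\frac{6}{5} + 1\right)^{2} = \left(\frac{11}{5}\right)^{2} = \frac{121}{25}$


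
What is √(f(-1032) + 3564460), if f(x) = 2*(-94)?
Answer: 4*√222767 ≈ 1887.9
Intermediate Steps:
f(x) = -188
√(f(-1032) + 3564460) = √(-188 + 3564460) = √3564272 = 4*√222767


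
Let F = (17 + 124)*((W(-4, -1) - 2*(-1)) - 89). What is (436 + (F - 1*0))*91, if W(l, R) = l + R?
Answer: -1140776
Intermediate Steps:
W(l, R) = R + l
F = -12972 (F = (17 + 124)*(((-1 - 4) - 2*(-1)) - 89) = 141*((-5 + 2) - 89) = 141*(-3 - 89) = 141*(-92) = -12972)
(436 + (F - 1*0))*91 = (436 + (-12972 - 1*0))*91 = (436 + (-12972 + 0))*91 = (436 - 12972)*91 = -12536*91 = -1140776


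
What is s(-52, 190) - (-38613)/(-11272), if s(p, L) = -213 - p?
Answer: -1853405/11272 ≈ -164.43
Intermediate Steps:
s(-52, 190) - (-38613)/(-11272) = (-213 - 1*(-52)) - (-38613)/(-11272) = (-213 + 52) - (-38613)*(-1)/11272 = -161 - 1*38613/11272 = -161 - 38613/11272 = -1853405/11272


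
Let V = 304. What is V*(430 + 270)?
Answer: 212800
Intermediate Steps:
V*(430 + 270) = 304*(430 + 270) = 304*700 = 212800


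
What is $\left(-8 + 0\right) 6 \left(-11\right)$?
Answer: $528$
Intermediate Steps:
$\left(-8 + 0\right) 6 \left(-11\right) = \left(-8\right) 6 \left(-11\right) = \left(-48\right) \left(-11\right) = 528$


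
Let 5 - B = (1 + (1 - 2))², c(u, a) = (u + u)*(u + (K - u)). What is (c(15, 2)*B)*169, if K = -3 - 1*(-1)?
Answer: -50700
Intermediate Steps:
K = -2 (K = -3 + 1 = -2)
c(u, a) = -4*u (c(u, a) = (u + u)*(u + (-2 - u)) = (2*u)*(-2) = -4*u)
B = 5 (B = 5 - (1 + (1 - 2))² = 5 - (1 - 1)² = 5 - 1*0² = 5 - 1*0 = 5 + 0 = 5)
(c(15, 2)*B)*169 = (-4*15*5)*169 = -60*5*169 = -300*169 = -50700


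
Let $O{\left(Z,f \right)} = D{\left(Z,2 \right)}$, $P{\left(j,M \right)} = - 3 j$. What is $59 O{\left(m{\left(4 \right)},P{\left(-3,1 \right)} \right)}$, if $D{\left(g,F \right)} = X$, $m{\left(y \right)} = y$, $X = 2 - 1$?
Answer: $59$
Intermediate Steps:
$X = 1$
$D{\left(g,F \right)} = 1$
$O{\left(Z,f \right)} = 1$
$59 O{\left(m{\left(4 \right)},P{\left(-3,1 \right)} \right)} = 59 \cdot 1 = 59$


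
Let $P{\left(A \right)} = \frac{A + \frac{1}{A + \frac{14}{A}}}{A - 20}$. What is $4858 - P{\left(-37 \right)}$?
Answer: $\frac{382909790}{78831} \approx 4857.4$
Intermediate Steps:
$P{\left(A \right)} = \frac{A + \frac{1}{A + \frac{14}{A}}}{-20 + A}$
$4858 - P{\left(-37 \right)} = 4858 - - \frac{37 \left(15 + \left(-37\right)^{2}\right)}{-280 + \left(-37\right)^{3} - 20 \left(-37\right)^{2} + 14 \left(-37\right)} = 4858 - - \frac{37 \left(15 + 1369\right)}{-280 - 50653 - 27380 - 518} = 4858 - \left(-37\right) \frac{1}{-280 - 50653 - 27380 - 518} \cdot 1384 = 4858 - \left(-37\right) \frac{1}{-78831} \cdot 1384 = 4858 - \left(-37\right) \left(- \frac{1}{78831}\right) 1384 = 4858 - \frac{51208}{78831} = \frac{382909790}{78831}$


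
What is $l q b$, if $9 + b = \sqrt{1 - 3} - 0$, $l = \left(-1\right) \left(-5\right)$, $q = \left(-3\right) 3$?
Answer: $405 - 45 i \sqrt{2} \approx 405.0 - 63.64 i$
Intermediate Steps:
$q = -9$
$l = 5$
$b = -9 + i \sqrt{2}$ ($b = -9 + \left(\sqrt{1 - 3} - 0\right) = -9 + \left(\sqrt{-2} + 0\right) = -9 + \left(i \sqrt{2} + 0\right) = -9 + i \sqrt{2} \approx -9.0 + 1.4142 i$)
$l q b = 5 \left(-9\right) \left(-9 + i \sqrt{2}\right) = - 45 \left(-9 + i \sqrt{2}\right) = 405 - 45 i \sqrt{2}$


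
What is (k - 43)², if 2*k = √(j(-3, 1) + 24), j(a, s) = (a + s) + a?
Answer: (86 - √19)²/4 ≈ 1666.3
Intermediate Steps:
j(a, s) = s + 2*a
k = √19/2 (k = √((1 + 2*(-3)) + 24)/2 = √((1 - 6) + 24)/2 = √(-5 + 24)/2 = √19/2 ≈ 2.1795)
(k - 43)² = (√19/2 - 43)² = (-43 + √19/2)²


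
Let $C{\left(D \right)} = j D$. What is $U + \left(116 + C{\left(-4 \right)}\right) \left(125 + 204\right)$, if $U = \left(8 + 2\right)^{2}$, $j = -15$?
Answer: $58004$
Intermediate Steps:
$C{\left(D \right)} = - 15 D$
$U = 100$ ($U = 10^{2} = 100$)
$U + \left(116 + C{\left(-4 \right)}\right) \left(125 + 204\right) = 100 + \left(116 - -60\right) \left(125 + 204\right) = 100 + \left(116 + 60\right) 329 = 100 + 176 \cdot 329 = 100 + 57904 = 58004$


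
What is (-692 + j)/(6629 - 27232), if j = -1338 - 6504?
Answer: 8534/20603 ≈ 0.41421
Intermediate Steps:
j = -7842
(-692 + j)/(6629 - 27232) = (-692 - 7842)/(6629 - 27232) = -8534/(-20603) = -8534*(-1/20603) = 8534/20603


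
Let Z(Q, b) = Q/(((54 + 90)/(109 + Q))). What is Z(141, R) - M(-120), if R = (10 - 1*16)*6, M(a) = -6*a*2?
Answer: -28685/24 ≈ -1195.2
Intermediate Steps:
M(a) = -12*a
R = -36 (R = (10 - 16)*6 = -6*6 = -36)
Z(Q, b) = Q*(109/144 + Q/144) (Z(Q, b) = Q/((144/(109 + Q))) = Q*(109/144 + Q/144))
Z(141, R) - M(-120) = (1/144)*141*(109 + 141) - (-12)*(-120) = (1/144)*141*250 - 1*1440 = 5875/24 - 1440 = -28685/24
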